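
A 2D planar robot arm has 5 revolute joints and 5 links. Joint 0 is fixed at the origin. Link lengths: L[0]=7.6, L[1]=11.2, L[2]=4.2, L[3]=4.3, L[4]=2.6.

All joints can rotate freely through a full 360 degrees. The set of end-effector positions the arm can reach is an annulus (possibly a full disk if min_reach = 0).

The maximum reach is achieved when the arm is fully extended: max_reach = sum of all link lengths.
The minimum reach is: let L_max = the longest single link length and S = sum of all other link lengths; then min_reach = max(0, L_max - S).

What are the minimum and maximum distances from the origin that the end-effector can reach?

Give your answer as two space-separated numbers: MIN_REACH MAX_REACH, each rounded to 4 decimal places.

Answer: 0.0000 29.9000

Derivation:
Link lengths: [7.6, 11.2, 4.2, 4.3, 2.6]
max_reach = 7.6 + 11.2 + 4.2 + 4.3 + 2.6 = 29.9
L_max = max([7.6, 11.2, 4.2, 4.3, 2.6]) = 11.2
S (sum of others) = 29.9 - 11.2 = 18.7
min_reach = max(0, 11.2 - 18.7) = max(0, -7.5) = 0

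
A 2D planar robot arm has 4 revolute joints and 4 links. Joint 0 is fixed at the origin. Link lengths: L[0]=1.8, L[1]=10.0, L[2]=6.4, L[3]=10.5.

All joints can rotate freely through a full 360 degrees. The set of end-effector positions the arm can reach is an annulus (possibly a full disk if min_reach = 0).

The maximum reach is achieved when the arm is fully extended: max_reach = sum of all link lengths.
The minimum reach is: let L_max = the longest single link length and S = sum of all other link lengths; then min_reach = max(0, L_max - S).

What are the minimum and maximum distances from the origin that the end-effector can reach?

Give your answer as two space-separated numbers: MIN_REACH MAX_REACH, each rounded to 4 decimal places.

Answer: 0.0000 28.7000

Derivation:
Link lengths: [1.8, 10.0, 6.4, 10.5]
max_reach = 1.8 + 10 + 6.4 + 10.5 = 28.7
L_max = max([1.8, 10.0, 6.4, 10.5]) = 10.5
S (sum of others) = 28.7 - 10.5 = 18.2
min_reach = max(0, 10.5 - 18.2) = max(0, -7.7) = 0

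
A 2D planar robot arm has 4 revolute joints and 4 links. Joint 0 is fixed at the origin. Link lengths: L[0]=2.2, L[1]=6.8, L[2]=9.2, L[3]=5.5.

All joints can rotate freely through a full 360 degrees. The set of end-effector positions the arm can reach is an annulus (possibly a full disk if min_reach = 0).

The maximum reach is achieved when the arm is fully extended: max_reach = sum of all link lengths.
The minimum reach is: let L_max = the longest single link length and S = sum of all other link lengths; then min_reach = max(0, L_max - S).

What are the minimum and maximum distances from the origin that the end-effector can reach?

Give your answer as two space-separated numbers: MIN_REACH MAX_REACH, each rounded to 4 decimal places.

Answer: 0.0000 23.7000

Derivation:
Link lengths: [2.2, 6.8, 9.2, 5.5]
max_reach = 2.2 + 6.8 + 9.2 + 5.5 = 23.7
L_max = max([2.2, 6.8, 9.2, 5.5]) = 9.2
S (sum of others) = 23.7 - 9.2 = 14.5
min_reach = max(0, 9.2 - 14.5) = max(0, -5.3) = 0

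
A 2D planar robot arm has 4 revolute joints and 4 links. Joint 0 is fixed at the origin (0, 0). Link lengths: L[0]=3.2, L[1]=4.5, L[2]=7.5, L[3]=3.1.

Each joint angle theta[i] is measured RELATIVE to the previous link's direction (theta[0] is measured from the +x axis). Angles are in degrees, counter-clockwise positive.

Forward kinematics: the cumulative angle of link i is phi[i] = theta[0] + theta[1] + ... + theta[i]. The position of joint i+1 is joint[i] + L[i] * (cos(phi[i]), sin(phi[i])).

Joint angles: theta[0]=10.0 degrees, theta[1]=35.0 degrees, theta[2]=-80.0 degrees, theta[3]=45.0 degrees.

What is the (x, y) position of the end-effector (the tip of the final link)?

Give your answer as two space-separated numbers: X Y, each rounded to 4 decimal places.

Answer: 15.5299 -0.0259

Derivation:
joint[0] = (0.0000, 0.0000)  (base)
link 0: phi[0] = 10 = 10 deg
  cos(10 deg) = 0.9848, sin(10 deg) = 0.1736
  joint[1] = (0.0000, 0.0000) + 3.2 * (0.9848, 0.1736) = (0.0000 + 3.1514, 0.0000 + 0.5557) = (3.1514, 0.5557)
link 1: phi[1] = 10 + 35 = 45 deg
  cos(45 deg) = 0.7071, sin(45 deg) = 0.7071
  joint[2] = (3.1514, 0.5557) + 4.5 * (0.7071, 0.7071) = (3.1514 + 3.1820, 0.5557 + 3.1820) = (6.3334, 3.7377)
link 2: phi[2] = 10 + 35 + -80 = -35 deg
  cos(-35 deg) = 0.8192, sin(-35 deg) = -0.5736
  joint[3] = (6.3334, 3.7377) + 7.5 * (0.8192, -0.5736) = (6.3334 + 6.1436, 3.7377 + -4.3018) = (12.4770, -0.5642)
link 3: phi[3] = 10 + 35 + -80 + 45 = 10 deg
  cos(10 deg) = 0.9848, sin(10 deg) = 0.1736
  joint[4] = (12.4770, -0.5642) + 3.1 * (0.9848, 0.1736) = (12.4770 + 3.0529, -0.5642 + 0.5383) = (15.5299, -0.0259)
End effector: (15.5299, -0.0259)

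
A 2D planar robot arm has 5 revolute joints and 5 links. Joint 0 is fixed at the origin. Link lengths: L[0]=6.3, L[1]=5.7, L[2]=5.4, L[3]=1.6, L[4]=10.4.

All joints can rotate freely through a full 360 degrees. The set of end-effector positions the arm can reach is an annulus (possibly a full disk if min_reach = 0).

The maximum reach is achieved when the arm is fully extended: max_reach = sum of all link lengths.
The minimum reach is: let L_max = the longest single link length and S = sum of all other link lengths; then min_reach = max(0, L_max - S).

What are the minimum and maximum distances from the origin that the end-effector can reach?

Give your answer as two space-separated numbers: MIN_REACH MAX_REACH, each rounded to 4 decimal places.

Link lengths: [6.3, 5.7, 5.4, 1.6, 10.4]
max_reach = 6.3 + 5.7 + 5.4 + 1.6 + 10.4 = 29.4
L_max = max([6.3, 5.7, 5.4, 1.6, 10.4]) = 10.4
S (sum of others) = 29.4 - 10.4 = 19
min_reach = max(0, 10.4 - 19) = max(0, -8.6) = 0

Answer: 0.0000 29.4000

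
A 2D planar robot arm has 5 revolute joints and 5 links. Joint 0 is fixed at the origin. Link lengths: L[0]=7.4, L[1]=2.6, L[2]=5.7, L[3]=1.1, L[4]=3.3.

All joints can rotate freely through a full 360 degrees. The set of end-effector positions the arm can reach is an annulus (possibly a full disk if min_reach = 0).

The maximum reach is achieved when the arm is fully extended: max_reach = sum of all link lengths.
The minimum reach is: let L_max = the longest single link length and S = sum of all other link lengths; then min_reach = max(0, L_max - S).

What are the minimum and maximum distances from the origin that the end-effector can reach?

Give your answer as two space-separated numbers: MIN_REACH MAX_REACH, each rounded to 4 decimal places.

Answer: 0.0000 20.1000

Derivation:
Link lengths: [7.4, 2.6, 5.7, 1.1, 3.3]
max_reach = 7.4 + 2.6 + 5.7 + 1.1 + 3.3 = 20.1
L_max = max([7.4, 2.6, 5.7, 1.1, 3.3]) = 7.4
S (sum of others) = 20.1 - 7.4 = 12.7
min_reach = max(0, 7.4 - 12.7) = max(0, -5.3) = 0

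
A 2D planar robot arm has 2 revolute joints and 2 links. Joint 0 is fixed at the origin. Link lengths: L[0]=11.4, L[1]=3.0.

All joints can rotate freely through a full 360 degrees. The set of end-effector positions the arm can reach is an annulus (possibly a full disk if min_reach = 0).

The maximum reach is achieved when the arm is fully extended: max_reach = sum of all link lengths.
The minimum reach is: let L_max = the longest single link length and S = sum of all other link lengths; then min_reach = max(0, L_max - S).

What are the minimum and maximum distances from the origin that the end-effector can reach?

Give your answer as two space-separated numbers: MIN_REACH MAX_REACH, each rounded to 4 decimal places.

Answer: 8.4000 14.4000

Derivation:
Link lengths: [11.4, 3.0]
max_reach = 11.4 + 3 = 14.4
L_max = max([11.4, 3.0]) = 11.4
S (sum of others) = 14.4 - 11.4 = 3
min_reach = max(0, 11.4 - 3) = max(0, 8.4) = 8.4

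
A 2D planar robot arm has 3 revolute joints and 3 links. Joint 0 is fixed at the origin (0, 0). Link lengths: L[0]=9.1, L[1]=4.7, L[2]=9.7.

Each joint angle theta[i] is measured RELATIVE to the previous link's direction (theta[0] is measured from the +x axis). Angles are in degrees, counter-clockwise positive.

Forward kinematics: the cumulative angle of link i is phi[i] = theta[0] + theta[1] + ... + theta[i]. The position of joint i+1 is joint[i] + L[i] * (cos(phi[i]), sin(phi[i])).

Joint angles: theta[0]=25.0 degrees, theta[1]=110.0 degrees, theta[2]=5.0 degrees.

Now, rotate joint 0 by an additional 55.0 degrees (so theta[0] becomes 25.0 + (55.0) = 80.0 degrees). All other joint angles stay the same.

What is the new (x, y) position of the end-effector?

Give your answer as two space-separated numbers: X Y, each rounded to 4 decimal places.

joint[0] = (0.0000, 0.0000)  (base)
link 0: phi[0] = 80 = 80 deg
  cos(80 deg) = 0.1736, sin(80 deg) = 0.9848
  joint[1] = (0.0000, 0.0000) + 9.1 * (0.1736, 0.9848) = (0.0000 + 1.5802, 0.0000 + 8.9618) = (1.5802, 8.9618)
link 1: phi[1] = 80 + 110 = 190 deg
  cos(190 deg) = -0.9848, sin(190 deg) = -0.1736
  joint[2] = (1.5802, 8.9618) + 4.7 * (-0.9848, -0.1736) = (1.5802 + -4.6286, 8.9618 + -0.8161) = (-3.0484, 8.1456)
link 2: phi[2] = 80 + 110 + 5 = 195 deg
  cos(195 deg) = -0.9659, sin(195 deg) = -0.2588
  joint[3] = (-3.0484, 8.1456) + 9.7 * (-0.9659, -0.2588) = (-3.0484 + -9.3695, 8.1456 + -2.5105) = (-12.4179, 5.6351)
End effector: (-12.4179, 5.6351)

Answer: -12.4179 5.6351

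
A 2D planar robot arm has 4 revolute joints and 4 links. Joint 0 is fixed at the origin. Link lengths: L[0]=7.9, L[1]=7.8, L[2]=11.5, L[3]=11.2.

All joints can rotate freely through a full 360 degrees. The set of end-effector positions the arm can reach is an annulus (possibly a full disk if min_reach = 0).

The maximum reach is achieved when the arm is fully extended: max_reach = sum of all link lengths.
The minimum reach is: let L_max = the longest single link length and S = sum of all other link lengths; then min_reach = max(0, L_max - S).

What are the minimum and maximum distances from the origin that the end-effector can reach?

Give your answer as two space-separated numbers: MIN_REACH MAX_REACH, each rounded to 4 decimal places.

Link lengths: [7.9, 7.8, 11.5, 11.2]
max_reach = 7.9 + 7.8 + 11.5 + 11.2 = 38.4
L_max = max([7.9, 7.8, 11.5, 11.2]) = 11.5
S (sum of others) = 38.4 - 11.5 = 26.9
min_reach = max(0, 11.5 - 26.9) = max(0, -15.4) = 0

Answer: 0.0000 38.4000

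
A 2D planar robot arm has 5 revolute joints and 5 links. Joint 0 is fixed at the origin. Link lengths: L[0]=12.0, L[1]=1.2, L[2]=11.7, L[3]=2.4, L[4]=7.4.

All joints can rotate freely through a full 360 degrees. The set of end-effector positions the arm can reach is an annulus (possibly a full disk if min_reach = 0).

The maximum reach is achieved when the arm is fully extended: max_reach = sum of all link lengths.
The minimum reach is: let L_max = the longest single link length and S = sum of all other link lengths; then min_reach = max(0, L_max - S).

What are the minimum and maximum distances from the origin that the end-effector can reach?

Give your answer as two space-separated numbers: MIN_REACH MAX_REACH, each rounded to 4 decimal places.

Answer: 0.0000 34.7000

Derivation:
Link lengths: [12.0, 1.2, 11.7, 2.4, 7.4]
max_reach = 12 + 1.2 + 11.7 + 2.4 + 7.4 = 34.7
L_max = max([12.0, 1.2, 11.7, 2.4, 7.4]) = 12
S (sum of others) = 34.7 - 12 = 22.7
min_reach = max(0, 12 - 22.7) = max(0, -10.7) = 0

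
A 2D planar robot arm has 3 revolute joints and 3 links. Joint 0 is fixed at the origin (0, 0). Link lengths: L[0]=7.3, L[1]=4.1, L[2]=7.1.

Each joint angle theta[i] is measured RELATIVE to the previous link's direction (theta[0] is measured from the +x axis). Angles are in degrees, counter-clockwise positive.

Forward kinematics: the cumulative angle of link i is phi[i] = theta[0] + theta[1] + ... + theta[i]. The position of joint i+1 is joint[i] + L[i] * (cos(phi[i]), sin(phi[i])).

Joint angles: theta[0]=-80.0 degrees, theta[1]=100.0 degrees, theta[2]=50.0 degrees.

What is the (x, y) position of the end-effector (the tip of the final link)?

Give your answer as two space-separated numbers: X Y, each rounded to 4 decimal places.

joint[0] = (0.0000, 0.0000)  (base)
link 0: phi[0] = -80 = -80 deg
  cos(-80 deg) = 0.1736, sin(-80 deg) = -0.9848
  joint[1] = (0.0000, 0.0000) + 7.3 * (0.1736, -0.9848) = (0.0000 + 1.2676, 0.0000 + -7.1891) = (1.2676, -7.1891)
link 1: phi[1] = -80 + 100 = 20 deg
  cos(20 deg) = 0.9397, sin(20 deg) = 0.3420
  joint[2] = (1.2676, -7.1891) + 4.1 * (0.9397, 0.3420) = (1.2676 + 3.8527, -7.1891 + 1.4023) = (5.1204, -5.7868)
link 2: phi[2] = -80 + 100 + 50 = 70 deg
  cos(70 deg) = 0.3420, sin(70 deg) = 0.9397
  joint[3] = (5.1204, -5.7868) + 7.1 * (0.3420, 0.9397) = (5.1204 + 2.4283, -5.7868 + 6.6718) = (7.5487, 0.8850)
End effector: (7.5487, 0.8850)

Answer: 7.5487 0.8850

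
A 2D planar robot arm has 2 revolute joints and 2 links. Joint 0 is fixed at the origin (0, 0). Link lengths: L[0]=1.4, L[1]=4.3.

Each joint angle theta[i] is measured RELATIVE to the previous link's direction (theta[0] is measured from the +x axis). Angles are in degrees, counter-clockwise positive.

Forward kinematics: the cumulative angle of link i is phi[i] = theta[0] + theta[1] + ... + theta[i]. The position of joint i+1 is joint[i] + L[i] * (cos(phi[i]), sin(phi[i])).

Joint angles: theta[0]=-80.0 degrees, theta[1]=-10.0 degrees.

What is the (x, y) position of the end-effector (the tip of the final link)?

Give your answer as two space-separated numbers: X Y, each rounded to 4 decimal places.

Answer: 0.2431 -5.6787

Derivation:
joint[0] = (0.0000, 0.0000)  (base)
link 0: phi[0] = -80 = -80 deg
  cos(-80 deg) = 0.1736, sin(-80 deg) = -0.9848
  joint[1] = (0.0000, 0.0000) + 1.4 * (0.1736, -0.9848) = (0.0000 + 0.2431, 0.0000 + -1.3787) = (0.2431, -1.3787)
link 1: phi[1] = -80 + -10 = -90 deg
  cos(-90 deg) = 0.0000, sin(-90 deg) = -1.0000
  joint[2] = (0.2431, -1.3787) + 4.3 * (0.0000, -1.0000) = (0.2431 + 0.0000, -1.3787 + -4.3000) = (0.2431, -5.6787)
End effector: (0.2431, -5.6787)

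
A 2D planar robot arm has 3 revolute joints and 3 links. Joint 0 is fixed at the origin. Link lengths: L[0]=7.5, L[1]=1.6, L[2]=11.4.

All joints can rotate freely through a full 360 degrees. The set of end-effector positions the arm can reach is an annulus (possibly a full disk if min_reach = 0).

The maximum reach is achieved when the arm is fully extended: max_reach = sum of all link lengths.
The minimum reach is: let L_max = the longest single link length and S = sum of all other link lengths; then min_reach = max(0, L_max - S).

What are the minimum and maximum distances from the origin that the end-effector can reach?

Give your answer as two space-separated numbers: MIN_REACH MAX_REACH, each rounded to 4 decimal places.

Link lengths: [7.5, 1.6, 11.4]
max_reach = 7.5 + 1.6 + 11.4 = 20.5
L_max = max([7.5, 1.6, 11.4]) = 11.4
S (sum of others) = 20.5 - 11.4 = 9.1
min_reach = max(0, 11.4 - 9.1) = max(0, 2.3) = 2.3

Answer: 2.3000 20.5000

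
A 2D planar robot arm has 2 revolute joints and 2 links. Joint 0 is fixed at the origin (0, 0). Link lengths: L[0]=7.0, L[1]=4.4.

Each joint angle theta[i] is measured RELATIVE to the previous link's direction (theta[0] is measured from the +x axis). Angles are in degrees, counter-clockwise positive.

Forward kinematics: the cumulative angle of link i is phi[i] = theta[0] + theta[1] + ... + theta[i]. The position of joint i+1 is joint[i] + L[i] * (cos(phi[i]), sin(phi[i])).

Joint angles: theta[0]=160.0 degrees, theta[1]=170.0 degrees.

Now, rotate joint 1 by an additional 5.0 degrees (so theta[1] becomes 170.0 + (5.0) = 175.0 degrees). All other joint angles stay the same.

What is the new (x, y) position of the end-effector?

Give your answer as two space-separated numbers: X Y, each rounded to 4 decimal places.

joint[0] = (0.0000, 0.0000)  (base)
link 0: phi[0] = 160 = 160 deg
  cos(160 deg) = -0.9397, sin(160 deg) = 0.3420
  joint[1] = (0.0000, 0.0000) + 7 * (-0.9397, 0.3420) = (0.0000 + -6.5778, 0.0000 + 2.3941) = (-6.5778, 2.3941)
link 1: phi[1] = 160 + 175 = 335 deg
  cos(335 deg) = 0.9063, sin(335 deg) = -0.4226
  joint[2] = (-6.5778, 2.3941) + 4.4 * (0.9063, -0.4226) = (-6.5778 + 3.9878, 2.3941 + -1.8595) = (-2.5901, 0.5346)
End effector: (-2.5901, 0.5346)

Answer: -2.5901 0.5346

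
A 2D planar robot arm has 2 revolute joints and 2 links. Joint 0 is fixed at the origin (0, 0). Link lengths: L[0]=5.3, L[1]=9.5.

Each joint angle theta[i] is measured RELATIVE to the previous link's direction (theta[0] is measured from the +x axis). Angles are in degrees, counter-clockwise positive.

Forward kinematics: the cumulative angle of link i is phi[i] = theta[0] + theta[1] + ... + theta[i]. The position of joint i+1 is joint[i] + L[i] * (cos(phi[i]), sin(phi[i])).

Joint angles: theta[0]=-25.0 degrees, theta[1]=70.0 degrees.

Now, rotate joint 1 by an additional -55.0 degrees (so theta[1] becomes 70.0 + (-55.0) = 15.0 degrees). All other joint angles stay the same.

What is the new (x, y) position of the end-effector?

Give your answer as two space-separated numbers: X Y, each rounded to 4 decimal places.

Answer: 14.1591 -3.8895

Derivation:
joint[0] = (0.0000, 0.0000)  (base)
link 0: phi[0] = -25 = -25 deg
  cos(-25 deg) = 0.9063, sin(-25 deg) = -0.4226
  joint[1] = (0.0000, 0.0000) + 5.3 * (0.9063, -0.4226) = (0.0000 + 4.8034, 0.0000 + -2.2399) = (4.8034, -2.2399)
link 1: phi[1] = -25 + 15 = -10 deg
  cos(-10 deg) = 0.9848, sin(-10 deg) = -0.1736
  joint[2] = (4.8034, -2.2399) + 9.5 * (0.9848, -0.1736) = (4.8034 + 9.3557, -2.2399 + -1.6497) = (14.1591, -3.8895)
End effector: (14.1591, -3.8895)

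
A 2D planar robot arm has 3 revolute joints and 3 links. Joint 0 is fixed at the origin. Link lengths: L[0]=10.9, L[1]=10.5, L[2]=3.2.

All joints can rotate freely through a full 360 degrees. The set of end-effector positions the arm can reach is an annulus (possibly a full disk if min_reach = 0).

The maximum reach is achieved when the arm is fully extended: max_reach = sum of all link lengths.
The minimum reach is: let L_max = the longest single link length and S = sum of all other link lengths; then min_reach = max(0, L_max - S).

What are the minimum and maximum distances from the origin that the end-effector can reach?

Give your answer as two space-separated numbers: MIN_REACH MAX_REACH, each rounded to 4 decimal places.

Link lengths: [10.9, 10.5, 3.2]
max_reach = 10.9 + 10.5 + 3.2 = 24.6
L_max = max([10.9, 10.5, 3.2]) = 10.9
S (sum of others) = 24.6 - 10.9 = 13.7
min_reach = max(0, 10.9 - 13.7) = max(0, -2.8) = 0

Answer: 0.0000 24.6000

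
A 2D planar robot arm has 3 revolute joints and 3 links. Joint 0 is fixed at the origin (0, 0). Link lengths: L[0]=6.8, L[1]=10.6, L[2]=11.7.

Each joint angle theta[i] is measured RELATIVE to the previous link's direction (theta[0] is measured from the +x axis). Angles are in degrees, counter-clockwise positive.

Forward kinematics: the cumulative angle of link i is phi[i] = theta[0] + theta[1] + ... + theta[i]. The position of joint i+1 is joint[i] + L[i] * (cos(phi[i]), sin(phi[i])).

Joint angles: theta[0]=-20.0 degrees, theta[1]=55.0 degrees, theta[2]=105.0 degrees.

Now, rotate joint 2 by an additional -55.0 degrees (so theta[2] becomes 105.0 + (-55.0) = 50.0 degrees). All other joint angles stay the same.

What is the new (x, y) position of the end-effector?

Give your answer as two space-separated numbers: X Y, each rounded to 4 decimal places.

Answer: 16.0926 15.4097

Derivation:
joint[0] = (0.0000, 0.0000)  (base)
link 0: phi[0] = -20 = -20 deg
  cos(-20 deg) = 0.9397, sin(-20 deg) = -0.3420
  joint[1] = (0.0000, 0.0000) + 6.8 * (0.9397, -0.3420) = (0.0000 + 6.3899, 0.0000 + -2.3257) = (6.3899, -2.3257)
link 1: phi[1] = -20 + 55 = 35 deg
  cos(35 deg) = 0.8192, sin(35 deg) = 0.5736
  joint[2] = (6.3899, -2.3257) + 10.6 * (0.8192, 0.5736) = (6.3899 + 8.6830, -2.3257 + 6.0799) = (15.0729, 3.7542)
link 2: phi[2] = -20 + 55 + 50 = 85 deg
  cos(85 deg) = 0.0872, sin(85 deg) = 0.9962
  joint[3] = (15.0729, 3.7542) + 11.7 * (0.0872, 0.9962) = (15.0729 + 1.0197, 3.7542 + 11.6555) = (16.0926, 15.4097)
End effector: (16.0926, 15.4097)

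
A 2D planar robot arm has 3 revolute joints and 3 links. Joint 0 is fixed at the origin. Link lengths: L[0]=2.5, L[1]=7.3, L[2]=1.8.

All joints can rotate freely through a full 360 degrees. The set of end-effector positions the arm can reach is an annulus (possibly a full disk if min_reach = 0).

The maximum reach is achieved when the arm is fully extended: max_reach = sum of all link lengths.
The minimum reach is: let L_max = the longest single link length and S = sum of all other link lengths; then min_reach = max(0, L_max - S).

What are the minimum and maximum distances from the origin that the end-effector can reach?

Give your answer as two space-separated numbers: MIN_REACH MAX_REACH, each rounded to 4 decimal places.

Link lengths: [2.5, 7.3, 1.8]
max_reach = 2.5 + 7.3 + 1.8 = 11.6
L_max = max([2.5, 7.3, 1.8]) = 7.3
S (sum of others) = 11.6 - 7.3 = 4.3
min_reach = max(0, 7.3 - 4.3) = max(0, 3) = 3

Answer: 3.0000 11.6000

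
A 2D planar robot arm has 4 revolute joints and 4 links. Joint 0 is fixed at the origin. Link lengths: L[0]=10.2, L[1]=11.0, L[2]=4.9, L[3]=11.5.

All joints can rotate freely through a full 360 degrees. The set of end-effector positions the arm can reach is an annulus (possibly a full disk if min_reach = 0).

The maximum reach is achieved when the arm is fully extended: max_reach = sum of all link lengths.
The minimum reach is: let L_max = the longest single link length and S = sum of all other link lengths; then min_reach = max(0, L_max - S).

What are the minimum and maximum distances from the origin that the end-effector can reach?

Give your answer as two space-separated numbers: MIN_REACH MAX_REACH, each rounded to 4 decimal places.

Answer: 0.0000 37.6000

Derivation:
Link lengths: [10.2, 11.0, 4.9, 11.5]
max_reach = 10.2 + 11 + 4.9 + 11.5 = 37.6
L_max = max([10.2, 11.0, 4.9, 11.5]) = 11.5
S (sum of others) = 37.6 - 11.5 = 26.1
min_reach = max(0, 11.5 - 26.1) = max(0, -14.6) = 0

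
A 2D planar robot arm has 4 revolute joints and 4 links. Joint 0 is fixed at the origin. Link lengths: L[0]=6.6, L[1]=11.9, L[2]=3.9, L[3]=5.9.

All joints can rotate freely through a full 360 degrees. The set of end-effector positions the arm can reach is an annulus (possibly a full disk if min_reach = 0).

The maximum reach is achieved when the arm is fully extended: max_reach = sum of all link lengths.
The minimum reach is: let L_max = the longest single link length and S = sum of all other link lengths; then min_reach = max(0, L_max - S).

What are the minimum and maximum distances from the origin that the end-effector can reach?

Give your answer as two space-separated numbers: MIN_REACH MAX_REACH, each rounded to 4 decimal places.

Answer: 0.0000 28.3000

Derivation:
Link lengths: [6.6, 11.9, 3.9, 5.9]
max_reach = 6.6 + 11.9 + 3.9 + 5.9 = 28.3
L_max = max([6.6, 11.9, 3.9, 5.9]) = 11.9
S (sum of others) = 28.3 - 11.9 = 16.4
min_reach = max(0, 11.9 - 16.4) = max(0, -4.5) = 0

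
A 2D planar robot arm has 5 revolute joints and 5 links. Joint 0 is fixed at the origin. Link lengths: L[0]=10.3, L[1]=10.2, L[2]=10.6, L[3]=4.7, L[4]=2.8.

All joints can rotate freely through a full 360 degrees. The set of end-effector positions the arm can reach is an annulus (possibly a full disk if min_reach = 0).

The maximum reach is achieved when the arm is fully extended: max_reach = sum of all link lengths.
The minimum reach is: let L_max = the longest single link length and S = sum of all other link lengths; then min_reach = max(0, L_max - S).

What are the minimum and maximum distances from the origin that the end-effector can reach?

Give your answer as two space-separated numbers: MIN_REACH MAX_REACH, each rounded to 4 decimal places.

Link lengths: [10.3, 10.2, 10.6, 4.7, 2.8]
max_reach = 10.3 + 10.2 + 10.6 + 4.7 + 2.8 = 38.6
L_max = max([10.3, 10.2, 10.6, 4.7, 2.8]) = 10.6
S (sum of others) = 38.6 - 10.6 = 28
min_reach = max(0, 10.6 - 28) = max(0, -17.4) = 0

Answer: 0.0000 38.6000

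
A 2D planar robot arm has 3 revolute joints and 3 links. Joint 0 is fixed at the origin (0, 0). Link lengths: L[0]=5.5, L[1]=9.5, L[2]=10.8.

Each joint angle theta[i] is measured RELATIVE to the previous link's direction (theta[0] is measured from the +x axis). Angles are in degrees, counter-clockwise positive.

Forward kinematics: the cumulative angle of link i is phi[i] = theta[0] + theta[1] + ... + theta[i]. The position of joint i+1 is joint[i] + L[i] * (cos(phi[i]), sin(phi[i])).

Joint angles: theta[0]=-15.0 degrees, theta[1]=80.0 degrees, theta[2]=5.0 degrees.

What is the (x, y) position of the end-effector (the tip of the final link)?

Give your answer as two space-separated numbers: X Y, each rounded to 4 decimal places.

joint[0] = (0.0000, 0.0000)  (base)
link 0: phi[0] = -15 = -15 deg
  cos(-15 deg) = 0.9659, sin(-15 deg) = -0.2588
  joint[1] = (0.0000, 0.0000) + 5.5 * (0.9659, -0.2588) = (0.0000 + 5.3126, 0.0000 + -1.4235) = (5.3126, -1.4235)
link 1: phi[1] = -15 + 80 = 65 deg
  cos(65 deg) = 0.4226, sin(65 deg) = 0.9063
  joint[2] = (5.3126, -1.4235) + 9.5 * (0.4226, 0.9063) = (5.3126 + 4.0149, -1.4235 + 8.6099) = (9.3275, 7.1864)
link 2: phi[2] = -15 + 80 + 5 = 70 deg
  cos(70 deg) = 0.3420, sin(70 deg) = 0.9397
  joint[3] = (9.3275, 7.1864) + 10.8 * (0.3420, 0.9397) = (9.3275 + 3.6938, 7.1864 + 10.1487) = (13.0213, 17.3351)
End effector: (13.0213, 17.3351)

Answer: 13.0213 17.3351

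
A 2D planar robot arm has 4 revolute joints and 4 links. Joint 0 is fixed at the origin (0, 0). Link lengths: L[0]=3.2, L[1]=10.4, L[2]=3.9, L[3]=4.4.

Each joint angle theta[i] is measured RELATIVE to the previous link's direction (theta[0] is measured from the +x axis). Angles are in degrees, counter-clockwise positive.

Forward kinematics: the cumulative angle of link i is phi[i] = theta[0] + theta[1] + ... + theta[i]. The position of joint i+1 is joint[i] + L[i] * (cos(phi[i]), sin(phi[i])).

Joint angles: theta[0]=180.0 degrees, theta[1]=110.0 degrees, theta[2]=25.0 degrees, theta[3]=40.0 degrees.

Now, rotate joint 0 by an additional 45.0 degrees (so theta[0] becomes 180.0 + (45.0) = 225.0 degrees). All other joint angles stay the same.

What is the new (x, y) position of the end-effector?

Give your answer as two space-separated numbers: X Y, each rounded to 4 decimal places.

Answer: 14.4335 -3.8297

Derivation:
joint[0] = (0.0000, 0.0000)  (base)
link 0: phi[0] = 225 = 225 deg
  cos(225 deg) = -0.7071, sin(225 deg) = -0.7071
  joint[1] = (0.0000, 0.0000) + 3.2 * (-0.7071, -0.7071) = (0.0000 + -2.2627, 0.0000 + -2.2627) = (-2.2627, -2.2627)
link 1: phi[1] = 225 + 110 = 335 deg
  cos(335 deg) = 0.9063, sin(335 deg) = -0.4226
  joint[2] = (-2.2627, -2.2627) + 10.4 * (0.9063, -0.4226) = (-2.2627 + 9.4256, -2.2627 + -4.3952) = (7.1629, -6.6580)
link 2: phi[2] = 225 + 110 + 25 = 360 deg
  cos(360 deg) = 1.0000, sin(360 deg) = -0.0000
  joint[3] = (7.1629, -6.6580) + 3.9 * (1.0000, -0.0000) = (7.1629 + 3.9000, -6.6580 + -0.0000) = (11.0629, -6.6580)
link 3: phi[3] = 225 + 110 + 25 + 40 = 400 deg
  cos(400 deg) = 0.7660, sin(400 deg) = 0.6428
  joint[4] = (11.0629, -6.6580) + 4.4 * (0.7660, 0.6428) = (11.0629 + 3.3706, -6.6580 + 2.8283) = (14.4335, -3.8297)
End effector: (14.4335, -3.8297)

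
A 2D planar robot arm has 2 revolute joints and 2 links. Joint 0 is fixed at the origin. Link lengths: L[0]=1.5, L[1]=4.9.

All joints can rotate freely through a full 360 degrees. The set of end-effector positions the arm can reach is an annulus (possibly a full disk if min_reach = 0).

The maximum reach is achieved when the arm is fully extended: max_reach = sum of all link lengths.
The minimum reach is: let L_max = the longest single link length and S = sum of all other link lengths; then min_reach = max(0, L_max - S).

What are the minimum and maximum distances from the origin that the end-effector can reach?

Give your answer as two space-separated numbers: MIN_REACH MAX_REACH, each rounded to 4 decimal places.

Answer: 3.4000 6.4000

Derivation:
Link lengths: [1.5, 4.9]
max_reach = 1.5 + 4.9 = 6.4
L_max = max([1.5, 4.9]) = 4.9
S (sum of others) = 6.4 - 4.9 = 1.5
min_reach = max(0, 4.9 - 1.5) = max(0, 3.4) = 3.4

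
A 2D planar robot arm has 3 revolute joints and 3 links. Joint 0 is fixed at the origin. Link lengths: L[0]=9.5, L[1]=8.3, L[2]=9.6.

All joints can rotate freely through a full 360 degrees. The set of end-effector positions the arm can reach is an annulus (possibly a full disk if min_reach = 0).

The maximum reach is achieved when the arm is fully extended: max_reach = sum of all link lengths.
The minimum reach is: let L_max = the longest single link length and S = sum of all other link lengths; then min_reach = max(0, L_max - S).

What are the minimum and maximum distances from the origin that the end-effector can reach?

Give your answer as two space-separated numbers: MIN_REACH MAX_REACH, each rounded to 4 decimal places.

Answer: 0.0000 27.4000

Derivation:
Link lengths: [9.5, 8.3, 9.6]
max_reach = 9.5 + 8.3 + 9.6 = 27.4
L_max = max([9.5, 8.3, 9.6]) = 9.6
S (sum of others) = 27.4 - 9.6 = 17.8
min_reach = max(0, 9.6 - 17.8) = max(0, -8.2) = 0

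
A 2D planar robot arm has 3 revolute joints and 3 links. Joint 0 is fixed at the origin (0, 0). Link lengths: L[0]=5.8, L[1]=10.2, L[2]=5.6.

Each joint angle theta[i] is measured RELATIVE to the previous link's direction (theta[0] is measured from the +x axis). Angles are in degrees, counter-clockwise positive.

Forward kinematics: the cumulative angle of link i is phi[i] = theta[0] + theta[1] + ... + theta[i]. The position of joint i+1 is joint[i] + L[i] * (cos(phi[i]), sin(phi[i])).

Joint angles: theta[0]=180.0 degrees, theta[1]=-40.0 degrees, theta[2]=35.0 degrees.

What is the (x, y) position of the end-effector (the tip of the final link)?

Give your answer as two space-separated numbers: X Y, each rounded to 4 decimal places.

joint[0] = (0.0000, 0.0000)  (base)
link 0: phi[0] = 180 = 180 deg
  cos(180 deg) = -1.0000, sin(180 deg) = 0.0000
  joint[1] = (0.0000, 0.0000) + 5.8 * (-1.0000, 0.0000) = (0.0000 + -5.8000, 0.0000 + 0.0000) = (-5.8000, 0.0000)
link 1: phi[1] = 180 + -40 = 140 deg
  cos(140 deg) = -0.7660, sin(140 deg) = 0.6428
  joint[2] = (-5.8000, 0.0000) + 10.2 * (-0.7660, 0.6428) = (-5.8000 + -7.8137, 0.0000 + 6.5564) = (-13.6137, 6.5564)
link 2: phi[2] = 180 + -40 + 35 = 175 deg
  cos(175 deg) = -0.9962, sin(175 deg) = 0.0872
  joint[3] = (-13.6137, 6.5564) + 5.6 * (-0.9962, 0.0872) = (-13.6137 + -5.5787, 6.5564 + 0.4881) = (-19.1923, 7.0445)
End effector: (-19.1923, 7.0445)

Answer: -19.1923 7.0445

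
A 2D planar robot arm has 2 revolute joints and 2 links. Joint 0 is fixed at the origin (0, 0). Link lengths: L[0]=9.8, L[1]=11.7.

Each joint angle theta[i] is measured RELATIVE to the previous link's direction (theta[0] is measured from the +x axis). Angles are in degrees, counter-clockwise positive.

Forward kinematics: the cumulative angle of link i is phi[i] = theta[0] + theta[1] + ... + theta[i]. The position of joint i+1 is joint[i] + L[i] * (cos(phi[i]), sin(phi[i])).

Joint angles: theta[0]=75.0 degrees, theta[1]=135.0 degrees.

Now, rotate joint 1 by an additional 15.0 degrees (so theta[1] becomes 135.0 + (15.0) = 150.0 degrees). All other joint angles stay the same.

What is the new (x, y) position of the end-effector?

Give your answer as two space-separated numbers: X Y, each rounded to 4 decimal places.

Answer: -5.7367 1.1929

Derivation:
joint[0] = (0.0000, 0.0000)  (base)
link 0: phi[0] = 75 = 75 deg
  cos(75 deg) = 0.2588, sin(75 deg) = 0.9659
  joint[1] = (0.0000, 0.0000) + 9.8 * (0.2588, 0.9659) = (0.0000 + 2.5364, 0.0000 + 9.4661) = (2.5364, 9.4661)
link 1: phi[1] = 75 + 150 = 225 deg
  cos(225 deg) = -0.7071, sin(225 deg) = -0.7071
  joint[2] = (2.5364, 9.4661) + 11.7 * (-0.7071, -0.7071) = (2.5364 + -8.2731, 9.4661 + -8.2731) = (-5.7367, 1.1929)
End effector: (-5.7367, 1.1929)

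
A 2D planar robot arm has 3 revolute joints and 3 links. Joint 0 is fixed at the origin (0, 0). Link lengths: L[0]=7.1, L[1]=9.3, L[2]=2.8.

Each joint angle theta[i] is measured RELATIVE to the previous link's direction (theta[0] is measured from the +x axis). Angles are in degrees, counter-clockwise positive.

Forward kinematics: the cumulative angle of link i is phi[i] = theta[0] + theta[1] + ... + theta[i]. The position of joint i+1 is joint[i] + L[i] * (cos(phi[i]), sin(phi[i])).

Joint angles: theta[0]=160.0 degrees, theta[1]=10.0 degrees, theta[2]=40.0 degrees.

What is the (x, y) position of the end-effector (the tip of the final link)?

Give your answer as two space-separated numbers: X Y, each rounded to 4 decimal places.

Answer: -18.2554 2.6433

Derivation:
joint[0] = (0.0000, 0.0000)  (base)
link 0: phi[0] = 160 = 160 deg
  cos(160 deg) = -0.9397, sin(160 deg) = 0.3420
  joint[1] = (0.0000, 0.0000) + 7.1 * (-0.9397, 0.3420) = (0.0000 + -6.6718, 0.0000 + 2.4283) = (-6.6718, 2.4283)
link 1: phi[1] = 160 + 10 = 170 deg
  cos(170 deg) = -0.9848, sin(170 deg) = 0.1736
  joint[2] = (-6.6718, 2.4283) + 9.3 * (-0.9848, 0.1736) = (-6.6718 + -9.1587, 2.4283 + 1.6149) = (-15.8305, 4.0433)
link 2: phi[2] = 160 + 10 + 40 = 210 deg
  cos(210 deg) = -0.8660, sin(210 deg) = -0.5000
  joint[3] = (-15.8305, 4.0433) + 2.8 * (-0.8660, -0.5000) = (-15.8305 + -2.4249, 4.0433 + -1.4000) = (-18.2554, 2.6433)
End effector: (-18.2554, 2.6433)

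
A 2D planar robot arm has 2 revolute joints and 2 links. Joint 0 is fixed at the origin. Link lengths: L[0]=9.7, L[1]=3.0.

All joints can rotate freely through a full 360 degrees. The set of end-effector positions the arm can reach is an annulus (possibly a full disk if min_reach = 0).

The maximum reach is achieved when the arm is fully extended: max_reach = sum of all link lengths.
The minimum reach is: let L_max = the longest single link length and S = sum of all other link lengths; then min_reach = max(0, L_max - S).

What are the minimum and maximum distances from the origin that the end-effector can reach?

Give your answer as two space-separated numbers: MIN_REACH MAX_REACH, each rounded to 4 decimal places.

Answer: 6.7000 12.7000

Derivation:
Link lengths: [9.7, 3.0]
max_reach = 9.7 + 3 = 12.7
L_max = max([9.7, 3.0]) = 9.7
S (sum of others) = 12.7 - 9.7 = 3
min_reach = max(0, 9.7 - 3) = max(0, 6.7) = 6.7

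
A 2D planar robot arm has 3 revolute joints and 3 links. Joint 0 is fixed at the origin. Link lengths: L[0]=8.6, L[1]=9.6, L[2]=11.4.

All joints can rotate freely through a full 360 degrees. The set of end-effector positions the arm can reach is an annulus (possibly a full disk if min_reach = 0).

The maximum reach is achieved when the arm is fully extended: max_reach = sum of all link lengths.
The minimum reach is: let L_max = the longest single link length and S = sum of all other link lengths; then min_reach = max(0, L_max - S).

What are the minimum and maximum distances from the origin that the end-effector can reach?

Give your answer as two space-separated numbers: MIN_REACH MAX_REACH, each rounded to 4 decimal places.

Answer: 0.0000 29.6000

Derivation:
Link lengths: [8.6, 9.6, 11.4]
max_reach = 8.6 + 9.6 + 11.4 = 29.6
L_max = max([8.6, 9.6, 11.4]) = 11.4
S (sum of others) = 29.6 - 11.4 = 18.2
min_reach = max(0, 11.4 - 18.2) = max(0, -6.8) = 0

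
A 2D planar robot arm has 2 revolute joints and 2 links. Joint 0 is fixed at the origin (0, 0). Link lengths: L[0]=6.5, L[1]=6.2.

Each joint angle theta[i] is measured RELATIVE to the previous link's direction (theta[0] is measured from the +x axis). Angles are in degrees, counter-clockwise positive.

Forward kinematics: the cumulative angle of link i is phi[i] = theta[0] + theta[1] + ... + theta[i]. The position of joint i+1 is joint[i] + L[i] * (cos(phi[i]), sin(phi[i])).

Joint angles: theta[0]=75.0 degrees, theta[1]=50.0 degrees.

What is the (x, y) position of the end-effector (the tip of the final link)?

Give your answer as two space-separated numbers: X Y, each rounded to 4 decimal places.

joint[0] = (0.0000, 0.0000)  (base)
link 0: phi[0] = 75 = 75 deg
  cos(75 deg) = 0.2588, sin(75 deg) = 0.9659
  joint[1] = (0.0000, 0.0000) + 6.5 * (0.2588, 0.9659) = (0.0000 + 1.6823, 0.0000 + 6.2785) = (1.6823, 6.2785)
link 1: phi[1] = 75 + 50 = 125 deg
  cos(125 deg) = -0.5736, sin(125 deg) = 0.8192
  joint[2] = (1.6823, 6.2785) + 6.2 * (-0.5736, 0.8192) = (1.6823 + -3.5562, 6.2785 + 5.0787) = (-1.8739, 11.3573)
End effector: (-1.8739, 11.3573)

Answer: -1.8739 11.3573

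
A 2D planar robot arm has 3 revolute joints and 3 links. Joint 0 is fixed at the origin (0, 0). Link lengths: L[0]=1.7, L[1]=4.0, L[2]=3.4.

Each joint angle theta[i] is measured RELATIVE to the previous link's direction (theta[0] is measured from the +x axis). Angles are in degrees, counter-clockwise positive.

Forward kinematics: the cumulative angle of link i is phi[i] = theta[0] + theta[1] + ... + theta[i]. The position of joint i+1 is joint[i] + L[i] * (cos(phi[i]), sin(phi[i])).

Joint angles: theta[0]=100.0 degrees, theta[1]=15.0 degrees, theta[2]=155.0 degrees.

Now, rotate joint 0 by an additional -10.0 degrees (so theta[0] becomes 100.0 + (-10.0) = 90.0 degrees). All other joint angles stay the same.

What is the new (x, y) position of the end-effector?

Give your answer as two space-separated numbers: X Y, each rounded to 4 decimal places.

Answer: -1.6257 2.2154

Derivation:
joint[0] = (0.0000, 0.0000)  (base)
link 0: phi[0] = 90 = 90 deg
  cos(90 deg) = 0.0000, sin(90 deg) = 1.0000
  joint[1] = (0.0000, 0.0000) + 1.7 * (0.0000, 1.0000) = (0.0000 + 0.0000, 0.0000 + 1.7000) = (0.0000, 1.7000)
link 1: phi[1] = 90 + 15 = 105 deg
  cos(105 deg) = -0.2588, sin(105 deg) = 0.9659
  joint[2] = (0.0000, 1.7000) + 4 * (-0.2588, 0.9659) = (0.0000 + -1.0353, 1.7000 + 3.8637) = (-1.0353, 5.5637)
link 2: phi[2] = 90 + 15 + 155 = 260 deg
  cos(260 deg) = -0.1736, sin(260 deg) = -0.9848
  joint[3] = (-1.0353, 5.5637) + 3.4 * (-0.1736, -0.9848) = (-1.0353 + -0.5904, 5.5637 + -3.3483) = (-1.6257, 2.2154)
End effector: (-1.6257, 2.2154)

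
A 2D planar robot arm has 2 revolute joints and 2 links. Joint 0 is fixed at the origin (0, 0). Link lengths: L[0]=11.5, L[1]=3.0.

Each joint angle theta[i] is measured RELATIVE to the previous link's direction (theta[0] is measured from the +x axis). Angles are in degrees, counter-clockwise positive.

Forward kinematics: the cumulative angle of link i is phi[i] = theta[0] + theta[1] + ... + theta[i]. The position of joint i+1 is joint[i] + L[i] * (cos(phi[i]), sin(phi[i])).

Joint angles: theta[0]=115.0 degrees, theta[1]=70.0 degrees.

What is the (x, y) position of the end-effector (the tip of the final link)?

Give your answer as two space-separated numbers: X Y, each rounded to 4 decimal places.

Answer: -7.8487 10.1611

Derivation:
joint[0] = (0.0000, 0.0000)  (base)
link 0: phi[0] = 115 = 115 deg
  cos(115 deg) = -0.4226, sin(115 deg) = 0.9063
  joint[1] = (0.0000, 0.0000) + 11.5 * (-0.4226, 0.9063) = (0.0000 + -4.8601, 0.0000 + 10.4225) = (-4.8601, 10.4225)
link 1: phi[1] = 115 + 70 = 185 deg
  cos(185 deg) = -0.9962, sin(185 deg) = -0.0872
  joint[2] = (-4.8601, 10.4225) + 3 * (-0.9962, -0.0872) = (-4.8601 + -2.9886, 10.4225 + -0.2615) = (-7.8487, 10.1611)
End effector: (-7.8487, 10.1611)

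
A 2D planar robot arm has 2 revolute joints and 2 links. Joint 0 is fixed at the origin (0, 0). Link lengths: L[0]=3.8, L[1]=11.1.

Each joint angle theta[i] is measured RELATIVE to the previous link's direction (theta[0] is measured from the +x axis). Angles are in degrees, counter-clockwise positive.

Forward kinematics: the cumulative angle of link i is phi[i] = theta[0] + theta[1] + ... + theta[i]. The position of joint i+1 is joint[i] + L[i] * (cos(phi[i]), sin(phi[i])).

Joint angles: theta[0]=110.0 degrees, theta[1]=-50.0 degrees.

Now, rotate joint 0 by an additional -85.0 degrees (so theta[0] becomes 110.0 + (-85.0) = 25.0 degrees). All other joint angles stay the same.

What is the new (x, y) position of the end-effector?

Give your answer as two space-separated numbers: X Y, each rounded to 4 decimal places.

Answer: 13.5040 -3.0851

Derivation:
joint[0] = (0.0000, 0.0000)  (base)
link 0: phi[0] = 25 = 25 deg
  cos(25 deg) = 0.9063, sin(25 deg) = 0.4226
  joint[1] = (0.0000, 0.0000) + 3.8 * (0.9063, 0.4226) = (0.0000 + 3.4440, 0.0000 + 1.6059) = (3.4440, 1.6059)
link 1: phi[1] = 25 + -50 = -25 deg
  cos(-25 deg) = 0.9063, sin(-25 deg) = -0.4226
  joint[2] = (3.4440, 1.6059) + 11.1 * (0.9063, -0.4226) = (3.4440 + 10.0600, 1.6059 + -4.6911) = (13.5040, -3.0851)
End effector: (13.5040, -3.0851)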